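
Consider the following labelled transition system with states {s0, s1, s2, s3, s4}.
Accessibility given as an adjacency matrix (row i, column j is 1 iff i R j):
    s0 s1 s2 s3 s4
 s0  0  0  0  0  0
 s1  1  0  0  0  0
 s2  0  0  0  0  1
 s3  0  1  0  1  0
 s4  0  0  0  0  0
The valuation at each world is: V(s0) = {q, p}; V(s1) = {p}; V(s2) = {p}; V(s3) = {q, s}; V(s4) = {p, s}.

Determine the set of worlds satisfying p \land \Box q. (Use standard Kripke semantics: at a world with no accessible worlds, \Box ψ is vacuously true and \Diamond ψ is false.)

Let φ = p \land \Box q. Evaluate φ at each world:
  s0 (successors ∅): φ is true.
  s1 (successors {s0}): φ is true.
  s2 (successors {s4}): φ is false.
  s3 (successors {s1, s3}): φ is false.
  s4 (successors ∅): φ is true.
For instance, at s3:
  At s3: p is false, \Box q is false, so p \land \Box q is false.
    At s3: \Box q requires q at every successor {s1, s3}.
      q fails at s1, so \Box q is false at s3.
Satisfying worlds: {s0, s1, s4}

s0, s1, s4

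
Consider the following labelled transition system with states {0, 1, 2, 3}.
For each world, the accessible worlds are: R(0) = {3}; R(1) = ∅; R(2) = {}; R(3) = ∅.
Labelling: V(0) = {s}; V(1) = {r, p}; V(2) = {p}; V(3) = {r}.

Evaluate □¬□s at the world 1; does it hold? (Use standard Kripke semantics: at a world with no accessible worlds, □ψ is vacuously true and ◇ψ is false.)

Recall that □ψ holds at a world iff ψ holds at every accessible world, and ◇ψ holds iff ψ holds at some accessible world.
At 1: no accessible worlds, so □¬□s holds vacuously.

Yes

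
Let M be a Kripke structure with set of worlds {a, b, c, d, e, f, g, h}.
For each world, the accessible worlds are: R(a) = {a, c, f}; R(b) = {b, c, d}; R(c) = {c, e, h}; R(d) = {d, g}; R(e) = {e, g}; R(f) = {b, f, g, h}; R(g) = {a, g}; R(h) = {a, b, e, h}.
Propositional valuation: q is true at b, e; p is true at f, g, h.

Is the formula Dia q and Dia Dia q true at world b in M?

Yes

At b: Dia q is true, Dia Dia q is true, so Dia q and Dia Dia q is true.
  At b: Dia q requires q at some successor in {b, c, d}.
    q holds at b, so Dia q is true at b.
  At b: Dia Dia q requires Dia q at some successor in {b, c, d}.
    Dia q holds at b, so Dia Dia q is true at b.
      At b: Dia q requires q at some successor in {b, c, d}.
        q holds at b, so Dia q is true at b.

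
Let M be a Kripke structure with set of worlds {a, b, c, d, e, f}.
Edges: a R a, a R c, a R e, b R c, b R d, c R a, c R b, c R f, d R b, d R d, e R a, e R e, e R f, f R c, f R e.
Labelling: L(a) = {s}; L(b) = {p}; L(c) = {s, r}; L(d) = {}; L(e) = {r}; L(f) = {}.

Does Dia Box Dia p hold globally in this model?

Let φ = Dia Box Dia p. Evaluate φ at each world:
  a (successors {a, c, e}): φ is false.
  b (successors {c, d}): φ is false.
  c (successors {a, b, f}): φ is true.
  d (successors {b, d}): φ is true.
  e (successors {a, e, f}): φ is false.
  f (successors {c, e}): φ is false.
Detail at a (counterexample):
  At a: Dia Box Dia p requires Box Dia p at some successor in {a, c, e}.
    At a: Box Dia p is false.
    At c: Box Dia p is false.
    At e: Box Dia p is false.
  So Dia Box Dia p is false at a.

No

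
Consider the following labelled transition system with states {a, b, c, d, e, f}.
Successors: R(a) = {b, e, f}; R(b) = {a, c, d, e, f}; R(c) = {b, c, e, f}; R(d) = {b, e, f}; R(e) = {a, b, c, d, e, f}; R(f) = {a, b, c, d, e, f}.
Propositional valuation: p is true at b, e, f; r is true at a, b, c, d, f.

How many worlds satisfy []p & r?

Let φ = []p & r. Evaluate φ at each world:
  a (successors {b, e, f}): φ is true.
  b (successors {a, c, d, e, f}): φ is false.
  c (successors {b, c, e, f}): φ is false.
  d (successors {b, e, f}): φ is true.
  e (successors {a, b, c, d, e, f}): φ is false.
  f (successors {a, b, c, d, e, f}): φ is false.
For instance, at d:
  At d: []p is true, r is true, so []p & r is true.
    At d: []p requires p at every successor {b, e, f}.
      At b: p is true.
      At e: p is true.
      At f: p is true.
    So []p is true at d.
Satisfying worlds: {a, d}

2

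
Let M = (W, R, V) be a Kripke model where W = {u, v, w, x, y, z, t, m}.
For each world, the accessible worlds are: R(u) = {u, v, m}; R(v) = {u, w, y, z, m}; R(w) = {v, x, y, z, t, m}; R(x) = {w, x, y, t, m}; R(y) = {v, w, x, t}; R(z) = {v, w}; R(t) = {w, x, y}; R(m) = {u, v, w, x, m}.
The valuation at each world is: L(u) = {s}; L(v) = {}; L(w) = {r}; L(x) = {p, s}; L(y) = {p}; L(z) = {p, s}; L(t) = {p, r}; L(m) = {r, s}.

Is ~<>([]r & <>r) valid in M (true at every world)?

Let φ = ~<>([]r & <>r). Evaluate φ at each world:
  u (successors {u, v, m}): φ is true.
  v (successors {u, w, y, z, m}): φ is true.
  w (successors {v, x, y, z, t, m}): φ is true.
  x (successors {w, x, y, t, m}): φ is true.
  y (successors {v, w, x, t}): φ is true.
  z (successors {v, w}): φ is true.
  t (successors {w, x, y}): φ is true.
  m (successors {u, v, w, x, m}): φ is true.
For instance, at u:
  At u: <>([]r & <>r) is false, so ~<>([]r & <>r) is true.
    At u: <>([]r & <>r) requires []r & <>r at some successor in {u, v, m}.
      At u: []r & <>r is false.
      At v: []r & <>r is false.
      At m: []r & <>r is false.
    So <>([]r & <>r) is false at u.

Yes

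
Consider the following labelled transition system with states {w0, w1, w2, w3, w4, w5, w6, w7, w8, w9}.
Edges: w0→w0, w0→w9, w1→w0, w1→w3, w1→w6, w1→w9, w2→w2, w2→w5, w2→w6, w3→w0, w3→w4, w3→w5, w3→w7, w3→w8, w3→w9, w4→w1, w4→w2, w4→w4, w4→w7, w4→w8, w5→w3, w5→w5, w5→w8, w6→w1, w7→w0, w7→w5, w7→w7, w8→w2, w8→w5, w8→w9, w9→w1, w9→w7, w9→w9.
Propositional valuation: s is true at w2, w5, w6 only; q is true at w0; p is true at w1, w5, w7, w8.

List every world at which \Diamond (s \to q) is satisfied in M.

Let φ = \Diamond (s \to q). Evaluate φ at each world:
  w0 (successors {w0, w9}): φ is true.
  w1 (successors {w0, w3, w6, w9}): φ is true.
  w2 (successors {w2, w5, w6}): φ is false.
  w3 (successors {w0, w4, w5, w7, w8, w9}): φ is true.
  w4 (successors {w1, w2, w4, w7, w8}): φ is true.
  w5 (successors {w3, w5, w8}): φ is true.
  w6 (successors {w1}): φ is true.
  w7 (successors {w0, w5, w7}): φ is true.
  w8 (successors {w2, w5, w9}): φ is true.
  w9 (successors {w1, w7, w9}): φ is true.
For instance, at w3:
  At w3: \Diamond (s \to q) requires s \to q at some successor in {w0, w4, w5, w7, w8, w9}.
    s \to q holds at w0, so \Diamond (s \to q) is true at w3.
Satisfying worlds: {w0, w1, w3, w4, w5, w6, w7, w8, w9}

w0, w1, w3, w4, w5, w6, w7, w8, w9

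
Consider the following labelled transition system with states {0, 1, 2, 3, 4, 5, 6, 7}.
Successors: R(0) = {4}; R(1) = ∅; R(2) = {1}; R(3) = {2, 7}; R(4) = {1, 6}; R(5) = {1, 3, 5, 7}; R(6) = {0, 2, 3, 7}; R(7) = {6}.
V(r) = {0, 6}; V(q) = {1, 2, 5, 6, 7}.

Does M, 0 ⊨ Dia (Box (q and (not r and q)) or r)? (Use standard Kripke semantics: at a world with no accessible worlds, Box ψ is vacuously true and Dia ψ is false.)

Recall that Box ψ holds at a world iff ψ holds at every accessible world, and Dia ψ holds iff ψ holds at some accessible world.
At 0: Dia (Box (q and (not r and q)) or r) requires Box (q and (not r and q)) or r at some successor in {4}.
  At 4: Box (q and (not r and q)) or r is false.
So Dia (Box (q and (not r and q)) or r) is false at 0.

No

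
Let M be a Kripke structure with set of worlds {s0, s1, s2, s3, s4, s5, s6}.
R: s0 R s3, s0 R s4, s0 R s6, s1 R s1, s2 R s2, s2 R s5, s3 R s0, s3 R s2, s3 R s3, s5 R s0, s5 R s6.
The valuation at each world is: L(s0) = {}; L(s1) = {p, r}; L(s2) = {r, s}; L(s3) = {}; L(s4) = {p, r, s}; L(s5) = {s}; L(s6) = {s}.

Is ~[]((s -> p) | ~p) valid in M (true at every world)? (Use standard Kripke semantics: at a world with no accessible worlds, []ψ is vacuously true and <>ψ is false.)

Let φ = ~[]((s -> p) | ~p). Evaluate φ at each world:
  s0 (successors {s3, s4, s6}): φ is false.
  s1 (successors {s1}): φ is false.
  s2 (successors {s2, s5}): φ is false.
  s3 (successors {s0, s2, s3}): φ is false.
  s4 (successors ∅): φ is false.
  s5 (successors {s0, s6}): φ is false.
  s6 (successors ∅): φ is false.
Detail at s0 (counterexample):
  At s0: []((s -> p) | ~p) is true, so ~[]((s -> p) | ~p) is false.
    At s0: []((s -> p) | ~p) requires (s -> p) | ~p at every successor {s3, s4, s6}.
      At s3: (s -> p) | ~p is true.
      At s4: (s -> p) | ~p is true.
      At s6: (s -> p) | ~p is true.
    So []((s -> p) | ~p) is true at s0.

No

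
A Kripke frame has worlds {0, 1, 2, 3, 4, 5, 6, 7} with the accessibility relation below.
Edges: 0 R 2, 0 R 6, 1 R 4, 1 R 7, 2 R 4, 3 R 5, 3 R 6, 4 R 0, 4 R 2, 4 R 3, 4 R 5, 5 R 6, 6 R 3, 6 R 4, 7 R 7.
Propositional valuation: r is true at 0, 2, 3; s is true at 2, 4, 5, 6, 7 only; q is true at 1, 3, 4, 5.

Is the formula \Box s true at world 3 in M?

At 3: \Box s requires s at every successor {5, 6}.
  At 5: s is true.
  At 6: s is true.
So \Box s is true at 3.

Yes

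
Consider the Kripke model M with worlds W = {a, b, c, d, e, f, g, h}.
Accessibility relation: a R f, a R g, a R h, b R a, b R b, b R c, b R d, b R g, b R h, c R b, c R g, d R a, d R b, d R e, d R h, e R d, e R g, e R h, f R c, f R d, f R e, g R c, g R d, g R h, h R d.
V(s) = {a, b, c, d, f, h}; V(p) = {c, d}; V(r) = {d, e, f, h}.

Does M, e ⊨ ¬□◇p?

Yes

Recall that □ψ holds at a world iff ψ holds at every accessible world, and ◇ψ holds iff ψ holds at some accessible world.
At e: □◇p is false, so ¬□◇p is true.
  At e: □◇p requires ◇p at every successor {d, g, h}.
    ◇p fails at d, so □◇p is false at e.
      At d: ◇p requires p at some successor in {a, b, e, h}.
        At a: p is false.
        At b: p is false.
        At e: p is false.
        At h: p is false.
      So ◇p is false at d.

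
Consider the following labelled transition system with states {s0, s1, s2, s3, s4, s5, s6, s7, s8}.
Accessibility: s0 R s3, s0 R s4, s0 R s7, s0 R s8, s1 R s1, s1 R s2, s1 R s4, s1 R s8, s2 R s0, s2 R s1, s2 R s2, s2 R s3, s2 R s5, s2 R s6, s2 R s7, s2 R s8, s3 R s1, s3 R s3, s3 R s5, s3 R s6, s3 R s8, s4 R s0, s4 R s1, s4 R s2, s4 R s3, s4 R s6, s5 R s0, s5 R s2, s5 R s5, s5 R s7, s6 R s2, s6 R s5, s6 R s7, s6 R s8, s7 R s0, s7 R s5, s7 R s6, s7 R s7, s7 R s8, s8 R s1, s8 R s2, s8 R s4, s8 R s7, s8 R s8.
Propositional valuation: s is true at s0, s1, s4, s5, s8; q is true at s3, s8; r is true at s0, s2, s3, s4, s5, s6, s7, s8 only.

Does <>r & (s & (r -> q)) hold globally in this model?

Recall that <>ψ holds at a world iff ψ holds at some accessible world.
Let φ = <>r & (s & (r -> q)). Evaluate φ at each world:
  s0 (successors {s3, s4, s7, s8}): φ is false.
  s1 (successors {s1, s2, s4, s8}): φ is true.
  s2 (successors {s0, s1, s2, s3, s5, s6, s7, s8}): φ is false.
  s3 (successors {s1, s3, s5, s6, s8}): φ is false.
  s4 (successors {s0, s1, s2, s3, s6}): φ is false.
  s5 (successors {s0, s2, s5, s7}): φ is false.
  s6 (successors {s2, s5, s7, s8}): φ is false.
  s7 (successors {s0, s5, s6, s7, s8}): φ is false.
  s8 (successors {s1, s2, s4, s7, s8}): φ is true.
Detail at s0 (counterexample):
  At s0: <>r is true, s & (r -> q) is false, so <>r & (s & (r -> q)) is false.
    At s0: <>r requires r at some successor in {s3, s4, s7, s8}.
      r holds at s3, so <>r is true at s0.

No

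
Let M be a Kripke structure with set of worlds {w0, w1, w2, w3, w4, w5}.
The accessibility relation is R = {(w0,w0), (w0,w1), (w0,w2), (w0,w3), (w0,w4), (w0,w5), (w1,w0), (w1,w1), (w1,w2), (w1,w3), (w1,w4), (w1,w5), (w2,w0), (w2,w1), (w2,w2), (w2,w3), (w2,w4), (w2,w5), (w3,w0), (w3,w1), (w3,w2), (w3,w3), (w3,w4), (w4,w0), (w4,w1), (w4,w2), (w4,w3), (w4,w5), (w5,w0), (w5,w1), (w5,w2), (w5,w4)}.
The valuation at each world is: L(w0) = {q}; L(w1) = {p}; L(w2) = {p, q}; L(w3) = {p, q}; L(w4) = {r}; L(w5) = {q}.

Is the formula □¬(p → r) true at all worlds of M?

No

Let φ = □¬(p → r). Evaluate φ at each world:
  w0 (successors {w0, w1, w2, w3, w4, w5}): φ is false.
  w1 (successors {w0, w1, w2, w3, w4, w5}): φ is false.
  w2 (successors {w0, w1, w2, w3, w4, w5}): φ is false.
  w3 (successors {w0, w1, w2, w3, w4}): φ is false.
  w4 (successors {w0, w1, w2, w3, w5}): φ is false.
  w5 (successors {w0, w1, w2, w4}): φ is false.
Detail at w0 (counterexample):
  At w0: □¬(p → r) requires ¬(p → r) at every successor {w0, w1, w2, w3, w4, w5}.
    ¬(p → r) fails at w0, so □¬(p → r) is false at w0.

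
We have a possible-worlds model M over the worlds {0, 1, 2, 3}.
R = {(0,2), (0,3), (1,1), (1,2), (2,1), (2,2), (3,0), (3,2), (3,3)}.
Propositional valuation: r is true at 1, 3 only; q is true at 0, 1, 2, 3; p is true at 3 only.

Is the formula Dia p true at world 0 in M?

Yes

At 0: Dia p requires p at some successor in {2, 3}.
  p holds at 3, so Dia p is true at 0.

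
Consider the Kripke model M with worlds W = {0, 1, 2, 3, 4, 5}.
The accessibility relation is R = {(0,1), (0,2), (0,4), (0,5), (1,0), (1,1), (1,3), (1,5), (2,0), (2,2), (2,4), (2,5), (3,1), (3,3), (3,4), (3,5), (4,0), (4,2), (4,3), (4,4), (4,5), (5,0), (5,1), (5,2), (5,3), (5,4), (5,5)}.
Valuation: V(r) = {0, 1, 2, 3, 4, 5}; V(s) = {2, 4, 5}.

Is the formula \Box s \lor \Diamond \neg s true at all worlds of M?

Yes

Let φ = \Box s \lor \Diamond \neg s. Evaluate φ at each world:
  0 (successors {1, 2, 4, 5}): φ is true.
  1 (successors {0, 1, 3, 5}): φ is true.
  2 (successors {0, 2, 4, 5}): φ is true.
  3 (successors {1, 3, 4, 5}): φ is true.
  4 (successors {0, 2, 3, 4, 5}): φ is true.
  5 (successors {0, 1, 2, 3, 4, 5}): φ is true.
For instance, at 3:
  At 3: \Box s is false, \Diamond \neg s is true, so \Box s \lor \Diamond \neg s is true.
    At 3: \Box s requires s at every successor {1, 3, 4, 5}.
      s fails at 1, so \Box s is false at 3.
    At 3: \Diamond \neg s requires \neg s at some successor in {1, 3, 4, 5}.
      \neg s holds at 1, so \Diamond \neg s is true at 3.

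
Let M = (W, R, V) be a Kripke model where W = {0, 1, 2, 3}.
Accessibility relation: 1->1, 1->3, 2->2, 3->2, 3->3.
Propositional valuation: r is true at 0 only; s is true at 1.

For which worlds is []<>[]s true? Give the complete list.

Let φ = []<>[]s. Evaluate φ at each world:
  0 (successors ∅): φ is true.
  1 (successors {1, 3}): φ is false.
  2 (successors {2}): φ is false.
  3 (successors {2, 3}): φ is false.
For instance, at 2:
  At 2: []<>[]s requires <>[]s at every successor {2}.
    <>[]s fails at 2, so []<>[]s is false at 2.
      At 2: <>[]s requires []s at some successor in {2}.
        At 2: []s is false.
      So <>[]s is false at 2.
Satisfying worlds: {0}

0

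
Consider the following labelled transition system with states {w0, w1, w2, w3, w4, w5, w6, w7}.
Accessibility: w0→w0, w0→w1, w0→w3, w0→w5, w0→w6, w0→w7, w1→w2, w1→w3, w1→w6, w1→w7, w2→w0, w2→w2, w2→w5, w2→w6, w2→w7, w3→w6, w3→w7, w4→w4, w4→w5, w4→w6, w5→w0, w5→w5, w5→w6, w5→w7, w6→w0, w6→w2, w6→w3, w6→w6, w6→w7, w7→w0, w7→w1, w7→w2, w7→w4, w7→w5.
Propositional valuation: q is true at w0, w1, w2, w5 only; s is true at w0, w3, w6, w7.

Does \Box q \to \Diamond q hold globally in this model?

Yes

Let φ = \Box q \to \Diamond q. Evaluate φ at each world:
  w0 (successors {w0, w1, w3, w5, w6, w7}): φ is true.
  w1 (successors {w2, w3, w6, w7}): φ is true.
  w2 (successors {w0, w2, w5, w6, w7}): φ is true.
  w3 (successors {w6, w7}): φ is true.
  w4 (successors {w4, w5, w6}): φ is true.
  w5 (successors {w0, w5, w6, w7}): φ is true.
  w6 (successors {w0, w2, w3, w6, w7}): φ is true.
  w7 (successors {w0, w1, w2, w4, w5}): φ is true.
For instance, at w3:
  At w3: \Box q is false, \Diamond q is false, so \Box q \to \Diamond q is true.
    At w3: \Box q requires q at every successor {w6, w7}.
      q fails at w6, so \Box q is false at w3.
    At w3: \Diamond q requires q at some successor in {w6, w7}.
      At w6: q is false.
      At w7: q is false.
    So \Diamond q is false at w3.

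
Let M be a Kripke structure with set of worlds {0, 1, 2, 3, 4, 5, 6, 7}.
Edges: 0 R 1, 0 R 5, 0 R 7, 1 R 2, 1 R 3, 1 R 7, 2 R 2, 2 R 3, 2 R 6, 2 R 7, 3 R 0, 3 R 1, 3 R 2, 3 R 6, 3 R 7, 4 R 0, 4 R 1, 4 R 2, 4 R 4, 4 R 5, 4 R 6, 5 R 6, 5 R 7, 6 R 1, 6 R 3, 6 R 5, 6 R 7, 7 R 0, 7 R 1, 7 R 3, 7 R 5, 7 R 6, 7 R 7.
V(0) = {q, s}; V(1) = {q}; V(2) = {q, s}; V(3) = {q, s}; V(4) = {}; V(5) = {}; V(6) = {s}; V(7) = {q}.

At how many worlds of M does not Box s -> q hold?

5

Recall that Box ψ holds at a world iff ψ holds at every accessible world, and Dia ψ holds iff ψ holds at some accessible world.
Let φ = not Box s -> q. Evaluate φ at each world:
  0 (successors {1, 5, 7}): φ is true.
  1 (successors {2, 3, 7}): φ is true.
  2 (successors {2, 3, 6, 7}): φ is true.
  3 (successors {0, 1, 2, 6, 7}): φ is true.
  4 (successors {0, 1, 2, 4, 5, 6}): φ is false.
  5 (successors {6, 7}): φ is false.
  6 (successors {1, 3, 5, 7}): φ is false.
  7 (successors {0, 1, 3, 5, 6, 7}): φ is true.
For instance, at 6:
  At 6: not Box s is true, q is false, so not Box s -> q is false.
    At 6: Box s is false, so not Box s is true.
      At 6: Box s requires s at every successor {1, 3, 5, 7}.
        s fails at 1, so Box s is false at 6.
Satisfying worlds: {0, 1, 2, 3, 7}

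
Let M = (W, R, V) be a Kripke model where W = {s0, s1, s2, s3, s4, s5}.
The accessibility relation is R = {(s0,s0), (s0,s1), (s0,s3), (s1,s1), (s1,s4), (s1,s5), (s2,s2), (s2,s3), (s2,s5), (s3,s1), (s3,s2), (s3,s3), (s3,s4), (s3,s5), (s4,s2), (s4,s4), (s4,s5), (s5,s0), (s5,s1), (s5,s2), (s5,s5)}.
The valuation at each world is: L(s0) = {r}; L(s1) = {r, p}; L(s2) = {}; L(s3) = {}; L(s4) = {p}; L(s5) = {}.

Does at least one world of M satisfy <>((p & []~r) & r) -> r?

Yes

Recall that []ψ holds at a world iff ψ holds at every accessible world, and <>ψ holds iff ψ holds at some accessible world.
Let φ = <>((p & []~r) & r) -> r. Evaluate φ at each world:
  s0 (successors {s0, s1, s3}): φ is true.
  s1 (successors {s1, s4, s5}): φ is true.
  s2 (successors {s2, s3, s5}): φ is true.
  s3 (successors {s1, s2, s3, s4, s5}): φ is true.
  s4 (successors {s2, s4, s5}): φ is true.
  s5 (successors {s0, s1, s2, s5}): φ is true.
Detail at s0 (witness):
  At s0: <>((p & []~r) & r) is false, r is true, so <>((p & []~r) & r) -> r is true.
    At s0: <>((p & []~r) & r) requires (p & []~r) & r at some successor in {s0, s1, s3}.
      At s0: (p & []~r) & r is false.
      At s1: (p & []~r) & r is false.
      At s3: (p & []~r) & r is false.
    So <>((p & []~r) & r) is false at s0.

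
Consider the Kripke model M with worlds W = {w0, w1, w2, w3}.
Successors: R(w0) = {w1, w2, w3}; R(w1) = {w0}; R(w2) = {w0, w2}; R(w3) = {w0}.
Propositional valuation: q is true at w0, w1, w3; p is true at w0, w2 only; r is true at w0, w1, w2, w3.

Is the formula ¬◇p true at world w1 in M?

At w1: ◇p is true, so ¬◇p is false.
  At w1: ◇p requires p at some successor in {w0}.
    p holds at w0, so ◇p is true at w1.

No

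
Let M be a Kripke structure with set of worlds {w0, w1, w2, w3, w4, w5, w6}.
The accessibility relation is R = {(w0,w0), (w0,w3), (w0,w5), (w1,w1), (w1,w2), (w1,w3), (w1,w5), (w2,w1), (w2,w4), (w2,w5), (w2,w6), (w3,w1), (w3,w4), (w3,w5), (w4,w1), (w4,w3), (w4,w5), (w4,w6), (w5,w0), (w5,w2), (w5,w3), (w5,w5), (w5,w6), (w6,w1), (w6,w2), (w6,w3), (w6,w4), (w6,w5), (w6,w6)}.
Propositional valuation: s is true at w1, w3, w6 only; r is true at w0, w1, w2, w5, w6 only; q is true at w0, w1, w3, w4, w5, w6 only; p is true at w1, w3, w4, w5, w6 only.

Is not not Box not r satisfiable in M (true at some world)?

Let φ = not not Box not r. Evaluate φ at each world:
  w0 (successors {w0, w3, w5}): φ is false.
  w1 (successors {w1, w2, w3, w5}): φ is false.
  w2 (successors {w1, w4, w5, w6}): φ is false.
  w3 (successors {w1, w4, w5}): φ is false.
  w4 (successors {w1, w3, w5, w6}): φ is false.
  w5 (successors {w0, w2, w3, w5, w6}): φ is false.
  w6 (successors {w1, w2, w3, w4, w5, w6}): φ is false.
For instance, at w3:
  At w3: not Box not r is true, so not not Box not r is false.
    At w3: Box not r is false, so not Box not r is true.
      At w3: Box not r requires not r at every successor {w1, w4, w5}.
        not r fails at w1, so Box not r is false at w3.

No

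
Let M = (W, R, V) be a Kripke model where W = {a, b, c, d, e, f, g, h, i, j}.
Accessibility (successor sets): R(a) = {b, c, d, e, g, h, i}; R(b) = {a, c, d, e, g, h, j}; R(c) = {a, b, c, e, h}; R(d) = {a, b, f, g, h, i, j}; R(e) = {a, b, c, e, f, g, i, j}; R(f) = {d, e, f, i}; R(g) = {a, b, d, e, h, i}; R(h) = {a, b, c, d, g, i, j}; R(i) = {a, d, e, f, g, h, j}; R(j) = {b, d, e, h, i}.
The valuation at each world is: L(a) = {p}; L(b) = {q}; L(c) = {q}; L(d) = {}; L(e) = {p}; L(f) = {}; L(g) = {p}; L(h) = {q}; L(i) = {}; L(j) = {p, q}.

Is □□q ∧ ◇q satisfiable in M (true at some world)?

Let φ = □□q ∧ ◇q. Evaluate φ at each world:
  a (successors {b, c, d, e, g, h, i}): φ is false.
  b (successors {a, c, d, e, g, h, j}): φ is false.
  c (successors {a, b, c, e, h}): φ is false.
  d (successors {a, b, f, g, h, i, j}): φ is false.
  e (successors {a, b, c, e, f, g, i, j}): φ is false.
  f (successors {d, e, f, i}): φ is false.
  g (successors {a, b, d, e, h, i}): φ is false.
  h (successors {a, b, c, d, g, i, j}): φ is false.
  i (successors {a, d, e, f, g, h, j}): φ is false.
  j (successors {b, d, e, h, i}): φ is false.
For instance, at i:
  At i: □□q is false, ◇q is true, so □□q ∧ ◇q is false.
    At i: □□q requires □q at every successor {a, d, e, f, g, h, j}.
      □q fails at a, so □□q is false at i.
    At i: ◇q requires q at some successor in {a, d, e, f, g, h, j}.
      q holds at h, so ◇q is true at i.

No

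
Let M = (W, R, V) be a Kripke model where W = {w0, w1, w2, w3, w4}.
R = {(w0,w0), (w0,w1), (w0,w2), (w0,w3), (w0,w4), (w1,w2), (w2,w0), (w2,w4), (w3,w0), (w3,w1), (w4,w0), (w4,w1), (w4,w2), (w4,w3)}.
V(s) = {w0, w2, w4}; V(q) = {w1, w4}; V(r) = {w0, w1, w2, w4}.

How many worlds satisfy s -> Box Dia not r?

3

Recall that Box ψ holds at a world iff ψ holds at every accessible world, and Dia ψ holds iff ψ holds at some accessible world.
Let φ = s -> Box Dia not r. Evaluate φ at each world:
  w0 (successors {w0, w1, w2, w3, w4}): φ is false.
  w1 (successors {w2}): φ is true.
  w2 (successors {w0, w4}): φ is true.
  w3 (successors {w0, w1}): φ is true.
  w4 (successors {w0, w1, w2, w3}): φ is false.
For instance, at w2:
  At w2: s is true, Box Dia not r is true, so s -> Box Dia not r is true.
    At w2: Box Dia not r requires Dia not r at every successor {w0, w4}.
      At w0: Dia not r is true.
      At w4: Dia not r is true.
    So Box Dia not r is true at w2.
Satisfying worlds: {w1, w2, w3}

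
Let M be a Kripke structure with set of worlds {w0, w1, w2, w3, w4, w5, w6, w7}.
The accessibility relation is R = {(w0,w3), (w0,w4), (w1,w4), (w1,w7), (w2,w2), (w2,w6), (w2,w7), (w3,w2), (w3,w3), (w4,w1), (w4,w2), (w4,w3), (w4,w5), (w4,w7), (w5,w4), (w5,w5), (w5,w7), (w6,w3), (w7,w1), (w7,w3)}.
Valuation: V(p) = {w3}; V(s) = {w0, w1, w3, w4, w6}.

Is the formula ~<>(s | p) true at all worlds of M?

Let φ = ~<>(s | p). Evaluate φ at each world:
  w0 (successors {w3, w4}): φ is false.
  w1 (successors {w4, w7}): φ is false.
  w2 (successors {w2, w6, w7}): φ is false.
  w3 (successors {w2, w3}): φ is false.
  w4 (successors {w1, w2, w3, w5, w7}): φ is false.
  w5 (successors {w4, w5, w7}): φ is false.
  w6 (successors {w3}): φ is false.
  w7 (successors {w1, w3}): φ is false.
Detail at w0 (counterexample):
  At w0: <>(s | p) is true, so ~<>(s | p) is false.
    At w0: <>(s | p) requires s | p at some successor in {w3, w4}.
      s | p holds at w3, so <>(s | p) is true at w0.

No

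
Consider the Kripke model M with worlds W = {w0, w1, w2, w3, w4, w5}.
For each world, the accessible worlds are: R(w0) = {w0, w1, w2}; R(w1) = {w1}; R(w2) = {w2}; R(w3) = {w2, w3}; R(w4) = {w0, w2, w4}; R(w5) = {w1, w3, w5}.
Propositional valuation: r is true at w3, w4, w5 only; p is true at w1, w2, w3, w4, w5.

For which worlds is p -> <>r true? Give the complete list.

w0, w3, w4, w5

Let φ = p -> <>r. Evaluate φ at each world:
  w0 (successors {w0, w1, w2}): φ is true.
  w1 (successors {w1}): φ is false.
  w2 (successors {w2}): φ is false.
  w3 (successors {w2, w3}): φ is true.
  w4 (successors {w0, w2, w4}): φ is true.
  w5 (successors {w1, w3, w5}): φ is true.
For instance, at w3:
  At w3: p is true, <>r is true, so p -> <>r is true.
    At w3: <>r requires r at some successor in {w2, w3}.
      r holds at w3, so <>r is true at w3.
Satisfying worlds: {w0, w3, w4, w5}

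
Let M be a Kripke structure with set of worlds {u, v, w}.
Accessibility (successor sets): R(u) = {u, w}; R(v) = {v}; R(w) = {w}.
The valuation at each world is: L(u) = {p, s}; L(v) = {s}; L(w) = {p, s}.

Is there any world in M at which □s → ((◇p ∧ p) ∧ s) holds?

Yes

Let φ = □s → ((◇p ∧ p) ∧ s). Evaluate φ at each world:
  u (successors {u, w}): φ is true.
  v (successors {v}): φ is false.
  w (successors {w}): φ is true.
Detail at u (witness):
  At u: □s is true, (◇p ∧ p) ∧ s is true, so □s → ((◇p ∧ p) ∧ s) is true.
    At u: □s requires s at every successor {u, w}.
      At u: s is true.
      At w: s is true.
    So □s is true at u.
    At u: ◇p ∧ p is true, s is true, so (◇p ∧ p) ∧ s is true.
      At u: ◇p is true, p is true, so ◇p ∧ p is true.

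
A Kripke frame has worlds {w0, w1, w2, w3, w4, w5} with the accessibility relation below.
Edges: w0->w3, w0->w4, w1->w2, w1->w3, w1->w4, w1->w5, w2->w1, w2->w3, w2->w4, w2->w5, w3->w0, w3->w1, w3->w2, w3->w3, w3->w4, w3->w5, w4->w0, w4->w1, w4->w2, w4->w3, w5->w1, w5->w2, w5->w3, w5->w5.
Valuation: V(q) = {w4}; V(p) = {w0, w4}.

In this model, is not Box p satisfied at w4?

At w4: Box p is false, so not Box p is true.
  At w4: Box p requires p at every successor {w0, w1, w2, w3}.
    p fails at w1, so Box p is false at w4.

Yes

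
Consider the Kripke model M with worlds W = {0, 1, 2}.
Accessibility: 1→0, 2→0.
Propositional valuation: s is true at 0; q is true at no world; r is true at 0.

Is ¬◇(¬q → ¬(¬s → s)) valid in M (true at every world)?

Yes

Let φ = ¬◇(¬q → ¬(¬s → s)). Evaluate φ at each world:
  0 (successors ∅): φ is true.
  1 (successors {0}): φ is true.
  2 (successors {0}): φ is true.
For instance, at 1:
  At 1: ◇(¬q → ¬(¬s → s)) is false, so ¬◇(¬q → ¬(¬s → s)) is true.
    At 1: ◇(¬q → ¬(¬s → s)) requires ¬q → ¬(¬s → s) at some successor in {0}.
      At 0: ¬q → ¬(¬s → s) is false.
    So ◇(¬q → ¬(¬s → s)) is false at 1.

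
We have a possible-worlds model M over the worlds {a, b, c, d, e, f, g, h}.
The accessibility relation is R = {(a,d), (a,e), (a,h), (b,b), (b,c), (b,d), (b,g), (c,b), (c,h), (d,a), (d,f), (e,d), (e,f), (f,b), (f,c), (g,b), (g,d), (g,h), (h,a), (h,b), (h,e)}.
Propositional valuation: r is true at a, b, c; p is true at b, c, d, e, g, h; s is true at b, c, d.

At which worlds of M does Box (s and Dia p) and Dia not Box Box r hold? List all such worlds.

Let φ = Box (s and Dia p) and Dia not Box Box r. Evaluate φ at each world:
  a (successors {d, e, h}): φ is false.
  b (successors {b, c, d, g}): φ is false.
  c (successors {b, h}): φ is false.
  d (successors {a, f}): φ is false.
  e (successors {d, f}): φ is false.
  f (successors {b, c}): φ is true.
  g (successors {b, d, h}): φ is false.
  h (successors {a, b, e}): φ is false.
For instance, at g:
  At g: Box (s and Dia p) is false, Dia not Box Box r is true, so Box (s and Dia p) and Dia not Box Box r is false.
    At g: Box (s and Dia p) requires s and Dia p at every successor {b, d, h}.
      s and Dia p fails at d, so Box (s and Dia p) is false at g.
    At g: Dia not Box Box r requires not Box Box r at some successor in {b, d, h}.
      not Box Box r holds at b, so Dia not Box Box r is true at g.
Satisfying worlds: {f}

f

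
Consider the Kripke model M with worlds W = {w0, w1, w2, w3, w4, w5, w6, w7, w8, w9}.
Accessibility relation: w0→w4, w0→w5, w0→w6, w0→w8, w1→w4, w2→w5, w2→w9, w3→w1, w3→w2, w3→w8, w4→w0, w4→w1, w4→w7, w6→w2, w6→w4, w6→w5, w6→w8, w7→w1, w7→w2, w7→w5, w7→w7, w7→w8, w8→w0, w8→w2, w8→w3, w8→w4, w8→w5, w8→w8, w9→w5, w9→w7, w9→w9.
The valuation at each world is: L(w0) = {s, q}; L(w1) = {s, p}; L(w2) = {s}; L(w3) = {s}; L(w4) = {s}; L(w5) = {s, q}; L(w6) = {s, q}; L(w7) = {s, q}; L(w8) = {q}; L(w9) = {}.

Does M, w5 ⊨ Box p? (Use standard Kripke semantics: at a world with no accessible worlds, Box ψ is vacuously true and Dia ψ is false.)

At w5: no accessible worlds, so Box p holds vacuously.

Yes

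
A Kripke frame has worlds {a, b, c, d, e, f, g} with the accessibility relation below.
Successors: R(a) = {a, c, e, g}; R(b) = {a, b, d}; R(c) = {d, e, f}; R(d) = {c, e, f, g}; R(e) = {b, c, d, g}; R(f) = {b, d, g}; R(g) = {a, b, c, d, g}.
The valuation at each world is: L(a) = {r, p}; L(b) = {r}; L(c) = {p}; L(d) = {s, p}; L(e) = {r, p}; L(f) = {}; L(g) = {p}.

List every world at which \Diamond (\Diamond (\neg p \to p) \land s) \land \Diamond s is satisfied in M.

b, c, e, f, g

Recall that \Diamond ψ holds at a world iff ψ holds at some accessible world.
Let φ = \Diamond (\Diamond (\neg p \to p) \land s) \land \Diamond s. Evaluate φ at each world:
  a (successors {a, c, e, g}): φ is false.
  b (successors {a, b, d}): φ is true.
  c (successors {d, e, f}): φ is true.
  d (successors {c, e, f, g}): φ is false.
  e (successors {b, c, d, g}): φ is true.
  f (successors {b, d, g}): φ is true.
  g (successors {a, b, c, d, g}): φ is true.
For instance, at c:
  At c: \Diamond (\Diamond (\neg p \to p) \land s) is true, \Diamond s is true, so \Diamond (\Diamond (\neg p \to p) \land s) \land \Diamond s is true.
    At c: \Diamond (\Diamond (\neg p \to p) \land s) requires \Diamond (\neg p \to p) \land s at some successor in {d, e, f}.
      \Diamond (\neg p \to p) \land s holds at d, so \Diamond (\Diamond (\neg p \to p) \land s) is true at c.
    At c: \Diamond s requires s at some successor in {d, e, f}.
      s holds at d, so \Diamond s is true at c.
Satisfying worlds: {b, c, e, f, g}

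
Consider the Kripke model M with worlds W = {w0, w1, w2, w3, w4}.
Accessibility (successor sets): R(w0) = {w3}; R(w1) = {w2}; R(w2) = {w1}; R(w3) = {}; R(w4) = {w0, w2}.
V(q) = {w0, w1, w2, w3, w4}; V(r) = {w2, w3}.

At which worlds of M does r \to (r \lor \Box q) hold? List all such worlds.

w0, w1, w2, w3, w4

Let φ = r \to (r \lor \Box q). Evaluate φ at each world:
  w0 (successors {w3}): φ is true.
  w1 (successors {w2}): φ is true.
  w2 (successors {w1}): φ is true.
  w3 (successors ∅): φ is true.
  w4 (successors {w0, w2}): φ is true.
For instance, at w4:
  At w4: r is false, r \lor \Box q is true, so r \to (r \lor \Box q) is true.
    At w4: r is false, \Box q is true, so r \lor \Box q is true.
      At w4: \Box q requires q at every successor {w0, w2}.
        At w0: q is true.
        At w2: q is true.
      So \Box q is true at w4.
Satisfying worlds: {w0, w1, w2, w3, w4}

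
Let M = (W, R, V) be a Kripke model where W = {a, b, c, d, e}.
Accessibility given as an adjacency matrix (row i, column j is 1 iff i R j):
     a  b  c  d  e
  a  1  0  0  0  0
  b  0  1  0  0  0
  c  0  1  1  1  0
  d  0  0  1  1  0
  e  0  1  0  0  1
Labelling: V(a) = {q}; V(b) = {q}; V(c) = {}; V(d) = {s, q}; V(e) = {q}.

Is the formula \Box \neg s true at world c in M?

No

At c: \Box \neg s requires \neg s at every successor {b, c, d}.
  \neg s fails at d, so \Box \neg s is false at c.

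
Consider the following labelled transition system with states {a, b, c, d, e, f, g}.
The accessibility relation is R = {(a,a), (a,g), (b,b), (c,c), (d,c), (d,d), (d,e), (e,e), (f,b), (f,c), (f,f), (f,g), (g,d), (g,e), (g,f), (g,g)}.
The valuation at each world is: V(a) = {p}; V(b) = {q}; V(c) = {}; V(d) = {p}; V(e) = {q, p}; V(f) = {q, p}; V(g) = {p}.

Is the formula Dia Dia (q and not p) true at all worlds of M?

No

Recall that Dia ψ holds at a world iff ψ holds at some accessible world.
Let φ = Dia Dia (q and not p). Evaluate φ at each world:
  a (successors {a, g}): φ is false.
  b (successors {b}): φ is true.
  c (successors {c}): φ is false.
  d (successors {c, d, e}): φ is false.
  e (successors {e}): φ is false.
  f (successors {b, c, f, g}): φ is true.
  g (successors {d, e, f, g}): φ is true.
Detail at a (counterexample):
  At a: Dia Dia (q and not p) requires Dia (q and not p) at some successor in {a, g}.
    At a: Dia (q and not p) is false.
    At g: Dia (q and not p) is false.
  So Dia Dia (q and not p) is false at a.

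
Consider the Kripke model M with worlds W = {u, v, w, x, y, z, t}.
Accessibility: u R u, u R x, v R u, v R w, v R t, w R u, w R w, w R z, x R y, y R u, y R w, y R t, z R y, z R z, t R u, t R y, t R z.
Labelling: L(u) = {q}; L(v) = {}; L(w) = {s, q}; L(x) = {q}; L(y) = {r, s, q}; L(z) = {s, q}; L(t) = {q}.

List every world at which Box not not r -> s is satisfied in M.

u, v, w, y, z, t

Let φ = Box not not r -> s. Evaluate φ at each world:
  u (successors {u, x}): φ is true.
  v (successors {u, w, t}): φ is true.
  w (successors {u, w, z}): φ is true.
  x (successors {y}): φ is false.
  y (successors {u, w, t}): φ is true.
  z (successors {y, z}): φ is true.
  t (successors {u, y, z}): φ is true.
For instance, at t:
  At t: Box not not r is false, s is false, so Box not not r -> s is true.
    At t: Box not not r requires not not r at every successor {u, y, z}.
      not not r fails at u, so Box not not r is false at t.
Satisfying worlds: {u, v, w, y, z, t}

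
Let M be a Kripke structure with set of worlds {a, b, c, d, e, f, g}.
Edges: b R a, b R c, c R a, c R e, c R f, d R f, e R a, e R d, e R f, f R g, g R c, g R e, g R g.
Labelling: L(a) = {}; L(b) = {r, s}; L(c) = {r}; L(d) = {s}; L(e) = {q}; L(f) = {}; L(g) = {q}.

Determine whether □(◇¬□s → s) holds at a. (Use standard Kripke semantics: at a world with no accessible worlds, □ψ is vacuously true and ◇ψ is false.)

Yes

Recall that □ψ holds at a world iff ψ holds at every accessible world, and ◇ψ holds iff ψ holds at some accessible world.
At a: no accessible worlds, so □(◇¬□s → s) holds vacuously.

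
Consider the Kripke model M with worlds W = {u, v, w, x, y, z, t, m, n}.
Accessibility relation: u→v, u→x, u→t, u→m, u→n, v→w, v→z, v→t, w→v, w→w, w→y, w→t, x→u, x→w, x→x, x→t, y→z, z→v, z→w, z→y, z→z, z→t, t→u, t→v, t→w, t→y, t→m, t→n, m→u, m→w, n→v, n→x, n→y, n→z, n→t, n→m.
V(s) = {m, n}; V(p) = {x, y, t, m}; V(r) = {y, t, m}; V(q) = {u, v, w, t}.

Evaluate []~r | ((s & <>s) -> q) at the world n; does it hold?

Recall that []ψ holds at a world iff ψ holds at every accessible world, and <>ψ holds iff ψ holds at some accessible world.
At n: []~r is false, (s & <>s) -> q is false, so []~r | ((s & <>s) -> q) is false.
  At n: []~r requires ~r at every successor {v, x, y, z, t, m}.
    ~r fails at y, so []~r is false at n.
  At n: s & <>s is true, q is false, so (s & <>s) -> q is false.
    At n: s is true, <>s is true, so s & <>s is true.
      At n: <>s requires s at some successor in {v, x, y, z, t, m}.
        s holds at m, so <>s is true at n.

No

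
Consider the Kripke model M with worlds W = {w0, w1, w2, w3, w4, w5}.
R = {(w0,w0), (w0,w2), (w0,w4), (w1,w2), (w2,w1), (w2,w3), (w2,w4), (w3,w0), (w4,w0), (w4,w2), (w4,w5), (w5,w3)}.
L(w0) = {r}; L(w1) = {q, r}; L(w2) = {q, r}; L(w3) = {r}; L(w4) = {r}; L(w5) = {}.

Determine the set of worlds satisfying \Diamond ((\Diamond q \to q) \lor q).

w0, w1, w2, w4, w5

Recall that \Diamond ψ holds at a world iff ψ holds at some accessible world.
Let φ = \Diamond ((\Diamond q \to q) \lor q). Evaluate φ at each world:
  w0 (successors {w0, w2, w4}): φ is true.
  w1 (successors {w2}): φ is true.
  w2 (successors {w1, w3, w4}): φ is true.
  w3 (successors {w0}): φ is false.
  w4 (successors {w0, w2, w5}): φ is true.
  w5 (successors {w3}): φ is true.
For instance, at w3:
  At w3: \Diamond ((\Diamond q \to q) \lor q) requires (\Diamond q \to q) \lor q at some successor in {w0}.
    At w0: (\Diamond q \to q) \lor q is false.
  So \Diamond ((\Diamond q \to q) \lor q) is false at w3.
Satisfying worlds: {w0, w1, w2, w4, w5}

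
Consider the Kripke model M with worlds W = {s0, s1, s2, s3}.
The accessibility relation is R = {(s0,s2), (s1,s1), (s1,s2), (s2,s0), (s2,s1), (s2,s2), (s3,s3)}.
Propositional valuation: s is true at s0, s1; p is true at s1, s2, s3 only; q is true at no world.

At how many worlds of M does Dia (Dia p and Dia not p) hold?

Recall that Dia ψ holds at a world iff ψ holds at some accessible world.
Let φ = Dia (Dia p and Dia not p). Evaluate φ at each world:
  s0 (successors {s2}): φ is true.
  s1 (successors {s1, s2}): φ is true.
  s2 (successors {s0, s1, s2}): φ is true.
  s3 (successors {s3}): φ is false.
For instance, at s0:
  At s0: Dia (Dia p and Dia not p) requires Dia p and Dia not p at some successor in {s2}.
    Dia p and Dia not p holds at s2, so Dia (Dia p and Dia not p) is true at s0.
      At s2: Dia p is true, Dia not p is true, so Dia p and Dia not p is true.
Satisfying worlds: {s0, s1, s2}

3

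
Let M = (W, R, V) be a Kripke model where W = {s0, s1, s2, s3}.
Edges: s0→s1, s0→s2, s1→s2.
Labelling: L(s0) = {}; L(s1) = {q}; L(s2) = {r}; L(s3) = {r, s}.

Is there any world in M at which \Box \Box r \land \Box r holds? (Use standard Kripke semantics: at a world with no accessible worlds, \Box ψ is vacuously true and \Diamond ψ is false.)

Let φ = \Box \Box r \land \Box r. Evaluate φ at each world:
  s0 (successors {s1, s2}): φ is false.
  s1 (successors {s2}): φ is true.
  s2 (successors ∅): φ is true.
  s3 (successors ∅): φ is true.
Detail at s1 (witness):
  At s1: \Box \Box r is true, \Box r is true, so \Box \Box r \land \Box r is true.
    At s1: \Box \Box r requires \Box r at every successor {s2}.
      At s2: \Box r is true.
    So \Box \Box r is true at s1.
    At s1: \Box r requires r at every successor {s2}.
      At s2: r is true.
    So \Box r is true at s1.

Yes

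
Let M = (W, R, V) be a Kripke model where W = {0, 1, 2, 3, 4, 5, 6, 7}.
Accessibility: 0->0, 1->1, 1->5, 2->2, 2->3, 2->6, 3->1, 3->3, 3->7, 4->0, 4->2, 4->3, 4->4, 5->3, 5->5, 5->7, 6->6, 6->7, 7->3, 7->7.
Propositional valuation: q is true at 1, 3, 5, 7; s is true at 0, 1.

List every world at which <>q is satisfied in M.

1, 2, 3, 4, 5, 6, 7

Let φ = <>q. Evaluate φ at each world:
  0 (successors {0}): φ is false.
  1 (successors {1, 5}): φ is true.
  2 (successors {2, 3, 6}): φ is true.
  3 (successors {1, 3, 7}): φ is true.
  4 (successors {0, 2, 3, 4}): φ is true.
  5 (successors {3, 5, 7}): φ is true.
  6 (successors {6, 7}): φ is true.
  7 (successors {3, 7}): φ is true.
For instance, at 1:
  At 1: <>q requires q at some successor in {1, 5}.
    q holds at 1, so <>q is true at 1.
Satisfying worlds: {1, 2, 3, 4, 5, 6, 7}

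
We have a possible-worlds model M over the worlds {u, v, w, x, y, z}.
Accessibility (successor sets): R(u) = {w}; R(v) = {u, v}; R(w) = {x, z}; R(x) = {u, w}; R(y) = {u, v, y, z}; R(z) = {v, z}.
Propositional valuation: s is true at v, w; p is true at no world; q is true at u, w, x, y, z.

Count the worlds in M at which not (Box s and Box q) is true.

Let φ = not (Box s and Box q). Evaluate φ at each world:
  u (successors {w}): φ is false.
  v (successors {u, v}): φ is true.
  w (successors {x, z}): φ is true.
  x (successors {u, w}): φ is true.
  y (successors {u, v, y, z}): φ is true.
  z (successors {v, z}): φ is true.
For instance, at w:
  At w: Box s and Box q is false, so not (Box s and Box q) is true.
    At w: Box s is false, Box q is true, so Box s and Box q is false.
      At w: Box s requires s at every successor {x, z}.
        s fails at x, so Box s is false at w.
      At w: Box q requires q at every successor {x, z}.
        At x: q is true.
        At z: q is true.
      So Box q is true at w.
Satisfying worlds: {v, w, x, y, z}

5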